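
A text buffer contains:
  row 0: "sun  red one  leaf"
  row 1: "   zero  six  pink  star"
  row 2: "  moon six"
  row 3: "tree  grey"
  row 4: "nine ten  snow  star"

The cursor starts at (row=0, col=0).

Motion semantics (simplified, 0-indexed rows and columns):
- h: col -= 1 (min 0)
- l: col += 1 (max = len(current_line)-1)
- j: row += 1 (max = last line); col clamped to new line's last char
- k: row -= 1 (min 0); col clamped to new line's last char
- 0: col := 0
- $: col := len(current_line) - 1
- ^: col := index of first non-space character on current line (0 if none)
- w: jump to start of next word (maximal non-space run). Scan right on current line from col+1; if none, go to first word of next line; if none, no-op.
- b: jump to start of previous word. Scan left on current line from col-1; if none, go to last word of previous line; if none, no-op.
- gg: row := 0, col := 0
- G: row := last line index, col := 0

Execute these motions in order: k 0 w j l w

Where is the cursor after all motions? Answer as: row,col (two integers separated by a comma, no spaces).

Answer: 1,9

Derivation:
After 1 (k): row=0 col=0 char='s'
After 2 (0): row=0 col=0 char='s'
After 3 (w): row=0 col=5 char='r'
After 4 (j): row=1 col=5 char='r'
After 5 (l): row=1 col=6 char='o'
After 6 (w): row=1 col=9 char='s'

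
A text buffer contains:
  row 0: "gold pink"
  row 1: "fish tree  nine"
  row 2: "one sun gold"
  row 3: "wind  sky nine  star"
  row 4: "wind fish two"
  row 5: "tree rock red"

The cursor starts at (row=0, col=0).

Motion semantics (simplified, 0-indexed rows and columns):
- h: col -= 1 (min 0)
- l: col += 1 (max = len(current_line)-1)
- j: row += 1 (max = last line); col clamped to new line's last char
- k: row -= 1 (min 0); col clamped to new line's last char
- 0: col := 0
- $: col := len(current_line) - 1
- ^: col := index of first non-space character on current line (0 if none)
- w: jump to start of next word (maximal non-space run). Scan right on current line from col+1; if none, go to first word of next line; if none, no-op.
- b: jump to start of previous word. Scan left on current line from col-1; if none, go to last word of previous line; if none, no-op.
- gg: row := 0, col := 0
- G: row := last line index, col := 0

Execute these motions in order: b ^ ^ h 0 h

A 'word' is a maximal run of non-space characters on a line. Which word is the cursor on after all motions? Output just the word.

Answer: gold

Derivation:
After 1 (b): row=0 col=0 char='g'
After 2 (^): row=0 col=0 char='g'
After 3 (^): row=0 col=0 char='g'
After 4 (h): row=0 col=0 char='g'
After 5 (0): row=0 col=0 char='g'
After 6 (h): row=0 col=0 char='g'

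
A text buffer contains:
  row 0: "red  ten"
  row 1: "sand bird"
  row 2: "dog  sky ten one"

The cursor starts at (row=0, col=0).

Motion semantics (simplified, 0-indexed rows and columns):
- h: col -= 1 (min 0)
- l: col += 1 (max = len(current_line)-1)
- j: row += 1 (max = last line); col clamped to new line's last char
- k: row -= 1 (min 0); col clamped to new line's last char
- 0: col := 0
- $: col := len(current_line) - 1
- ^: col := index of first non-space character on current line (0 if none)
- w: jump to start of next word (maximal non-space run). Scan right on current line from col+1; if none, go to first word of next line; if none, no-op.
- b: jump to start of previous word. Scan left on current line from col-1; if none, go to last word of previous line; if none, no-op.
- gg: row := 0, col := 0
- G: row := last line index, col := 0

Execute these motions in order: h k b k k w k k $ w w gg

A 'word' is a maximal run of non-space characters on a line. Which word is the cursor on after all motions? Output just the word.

After 1 (h): row=0 col=0 char='r'
After 2 (k): row=0 col=0 char='r'
After 3 (b): row=0 col=0 char='r'
After 4 (k): row=0 col=0 char='r'
After 5 (k): row=0 col=0 char='r'
After 6 (w): row=0 col=5 char='t'
After 7 (k): row=0 col=5 char='t'
After 8 (k): row=0 col=5 char='t'
After 9 ($): row=0 col=7 char='n'
After 10 (w): row=1 col=0 char='s'
After 11 (w): row=1 col=5 char='b'
After 12 (gg): row=0 col=0 char='r'

Answer: red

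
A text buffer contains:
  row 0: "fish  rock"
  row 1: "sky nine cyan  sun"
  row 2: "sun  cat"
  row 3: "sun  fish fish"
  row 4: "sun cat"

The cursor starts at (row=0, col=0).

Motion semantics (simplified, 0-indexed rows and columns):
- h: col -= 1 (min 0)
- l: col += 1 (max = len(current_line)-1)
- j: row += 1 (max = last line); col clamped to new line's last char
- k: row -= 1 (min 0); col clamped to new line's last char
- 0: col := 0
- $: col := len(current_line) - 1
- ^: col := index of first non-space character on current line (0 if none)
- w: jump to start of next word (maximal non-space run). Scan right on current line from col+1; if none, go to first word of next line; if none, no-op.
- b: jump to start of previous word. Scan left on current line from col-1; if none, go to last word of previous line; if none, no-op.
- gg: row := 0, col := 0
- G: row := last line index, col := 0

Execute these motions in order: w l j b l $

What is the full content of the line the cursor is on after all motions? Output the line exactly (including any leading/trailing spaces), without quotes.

Answer: sky nine cyan  sun

Derivation:
After 1 (w): row=0 col=6 char='r'
After 2 (l): row=0 col=7 char='o'
After 3 (j): row=1 col=7 char='e'
After 4 (b): row=1 col=4 char='n'
After 5 (l): row=1 col=5 char='i'
After 6 ($): row=1 col=17 char='n'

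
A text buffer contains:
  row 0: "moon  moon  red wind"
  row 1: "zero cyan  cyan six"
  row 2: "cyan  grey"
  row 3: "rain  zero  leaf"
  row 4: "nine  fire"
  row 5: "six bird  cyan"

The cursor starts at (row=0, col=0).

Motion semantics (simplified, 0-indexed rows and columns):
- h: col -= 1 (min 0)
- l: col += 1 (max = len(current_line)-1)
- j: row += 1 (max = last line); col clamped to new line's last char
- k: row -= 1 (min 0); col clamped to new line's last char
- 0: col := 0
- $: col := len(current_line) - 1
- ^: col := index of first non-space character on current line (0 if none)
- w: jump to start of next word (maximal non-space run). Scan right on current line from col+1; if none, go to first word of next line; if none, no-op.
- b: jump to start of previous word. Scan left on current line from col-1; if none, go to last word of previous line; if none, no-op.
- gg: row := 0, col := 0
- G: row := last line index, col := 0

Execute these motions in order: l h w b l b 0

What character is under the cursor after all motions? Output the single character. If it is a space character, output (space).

After 1 (l): row=0 col=1 char='o'
After 2 (h): row=0 col=0 char='m'
After 3 (w): row=0 col=6 char='m'
After 4 (b): row=0 col=0 char='m'
After 5 (l): row=0 col=1 char='o'
After 6 (b): row=0 col=0 char='m'
After 7 (0): row=0 col=0 char='m'

Answer: m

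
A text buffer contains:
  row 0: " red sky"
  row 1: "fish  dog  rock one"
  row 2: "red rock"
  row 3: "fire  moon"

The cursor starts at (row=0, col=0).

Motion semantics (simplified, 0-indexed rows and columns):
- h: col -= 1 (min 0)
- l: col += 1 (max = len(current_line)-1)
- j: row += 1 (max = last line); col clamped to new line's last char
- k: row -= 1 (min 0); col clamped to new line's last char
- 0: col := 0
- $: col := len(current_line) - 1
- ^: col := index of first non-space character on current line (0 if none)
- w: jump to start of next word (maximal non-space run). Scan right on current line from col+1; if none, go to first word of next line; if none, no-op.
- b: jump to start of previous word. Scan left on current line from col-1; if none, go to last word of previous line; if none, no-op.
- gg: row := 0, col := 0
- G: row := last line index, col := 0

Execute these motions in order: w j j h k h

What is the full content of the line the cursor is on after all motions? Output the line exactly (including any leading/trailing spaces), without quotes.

After 1 (w): row=0 col=1 char='r'
After 2 (j): row=1 col=1 char='i'
After 3 (j): row=2 col=1 char='e'
After 4 (h): row=2 col=0 char='r'
After 5 (k): row=1 col=0 char='f'
After 6 (h): row=1 col=0 char='f'

Answer: fish  dog  rock one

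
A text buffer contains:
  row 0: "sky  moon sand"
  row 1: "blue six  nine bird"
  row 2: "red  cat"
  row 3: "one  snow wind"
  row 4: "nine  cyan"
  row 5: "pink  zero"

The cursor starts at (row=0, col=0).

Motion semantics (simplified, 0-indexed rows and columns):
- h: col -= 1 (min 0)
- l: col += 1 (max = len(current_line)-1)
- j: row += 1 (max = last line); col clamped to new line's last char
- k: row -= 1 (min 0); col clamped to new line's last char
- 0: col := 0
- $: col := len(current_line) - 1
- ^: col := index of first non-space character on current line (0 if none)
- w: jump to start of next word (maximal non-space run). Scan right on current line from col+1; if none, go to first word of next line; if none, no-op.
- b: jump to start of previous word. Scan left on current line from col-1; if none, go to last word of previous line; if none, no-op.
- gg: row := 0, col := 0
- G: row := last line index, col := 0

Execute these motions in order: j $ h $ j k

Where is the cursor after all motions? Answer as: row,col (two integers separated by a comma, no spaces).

Answer: 1,7

Derivation:
After 1 (j): row=1 col=0 char='b'
After 2 ($): row=1 col=18 char='d'
After 3 (h): row=1 col=17 char='r'
After 4 ($): row=1 col=18 char='d'
After 5 (j): row=2 col=7 char='t'
After 6 (k): row=1 col=7 char='x'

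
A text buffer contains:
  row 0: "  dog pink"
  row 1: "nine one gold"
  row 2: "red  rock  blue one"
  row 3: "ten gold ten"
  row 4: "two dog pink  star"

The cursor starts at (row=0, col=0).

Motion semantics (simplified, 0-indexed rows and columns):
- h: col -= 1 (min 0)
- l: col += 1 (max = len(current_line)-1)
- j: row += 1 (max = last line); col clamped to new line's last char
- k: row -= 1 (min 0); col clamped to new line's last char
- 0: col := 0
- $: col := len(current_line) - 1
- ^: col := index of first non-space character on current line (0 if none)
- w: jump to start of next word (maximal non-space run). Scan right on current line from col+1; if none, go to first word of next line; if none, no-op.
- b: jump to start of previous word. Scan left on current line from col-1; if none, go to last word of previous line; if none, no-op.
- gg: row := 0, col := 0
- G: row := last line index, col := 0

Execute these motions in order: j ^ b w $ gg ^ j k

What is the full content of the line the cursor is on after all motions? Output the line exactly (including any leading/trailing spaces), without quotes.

After 1 (j): row=1 col=0 char='n'
After 2 (^): row=1 col=0 char='n'
After 3 (b): row=0 col=6 char='p'
After 4 (w): row=1 col=0 char='n'
After 5 ($): row=1 col=12 char='d'
After 6 (gg): row=0 col=0 char='_'
After 7 (^): row=0 col=2 char='d'
After 8 (j): row=1 col=2 char='n'
After 9 (k): row=0 col=2 char='d'

Answer:   dog pink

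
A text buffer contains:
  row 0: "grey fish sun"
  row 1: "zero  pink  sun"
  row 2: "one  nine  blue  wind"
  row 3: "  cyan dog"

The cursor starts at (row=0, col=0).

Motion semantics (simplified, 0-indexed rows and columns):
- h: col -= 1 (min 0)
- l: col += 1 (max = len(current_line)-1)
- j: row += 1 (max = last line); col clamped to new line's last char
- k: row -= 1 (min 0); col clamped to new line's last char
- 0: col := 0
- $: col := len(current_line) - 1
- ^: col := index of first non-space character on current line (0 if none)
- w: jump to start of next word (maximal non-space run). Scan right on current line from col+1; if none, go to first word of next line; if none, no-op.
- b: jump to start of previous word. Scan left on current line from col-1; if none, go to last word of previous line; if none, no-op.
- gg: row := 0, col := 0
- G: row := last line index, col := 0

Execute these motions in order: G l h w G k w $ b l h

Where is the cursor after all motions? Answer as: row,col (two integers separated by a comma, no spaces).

After 1 (G): row=3 col=0 char='_'
After 2 (l): row=3 col=1 char='_'
After 3 (h): row=3 col=0 char='_'
After 4 (w): row=3 col=2 char='c'
After 5 (G): row=3 col=0 char='_'
After 6 (k): row=2 col=0 char='o'
After 7 (w): row=2 col=5 char='n'
After 8 ($): row=2 col=20 char='d'
After 9 (b): row=2 col=17 char='w'
After 10 (l): row=2 col=18 char='i'
After 11 (h): row=2 col=17 char='w'

Answer: 2,17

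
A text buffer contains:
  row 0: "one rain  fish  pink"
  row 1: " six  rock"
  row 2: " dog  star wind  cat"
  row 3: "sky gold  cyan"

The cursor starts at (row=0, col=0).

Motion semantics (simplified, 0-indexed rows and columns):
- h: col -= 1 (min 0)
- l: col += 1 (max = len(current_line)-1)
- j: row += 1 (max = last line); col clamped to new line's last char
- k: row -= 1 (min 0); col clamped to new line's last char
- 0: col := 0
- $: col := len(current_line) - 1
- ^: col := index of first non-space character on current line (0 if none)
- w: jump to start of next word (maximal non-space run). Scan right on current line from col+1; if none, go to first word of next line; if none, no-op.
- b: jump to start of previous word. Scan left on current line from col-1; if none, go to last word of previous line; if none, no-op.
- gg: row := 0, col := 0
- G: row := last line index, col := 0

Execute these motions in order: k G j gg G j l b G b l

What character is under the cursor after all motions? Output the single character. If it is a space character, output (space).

Answer: a

Derivation:
After 1 (k): row=0 col=0 char='o'
After 2 (G): row=3 col=0 char='s'
After 3 (j): row=3 col=0 char='s'
After 4 (gg): row=0 col=0 char='o'
After 5 (G): row=3 col=0 char='s'
After 6 (j): row=3 col=0 char='s'
After 7 (l): row=3 col=1 char='k'
After 8 (b): row=3 col=0 char='s'
After 9 (G): row=3 col=0 char='s'
After 10 (b): row=2 col=17 char='c'
After 11 (l): row=2 col=18 char='a'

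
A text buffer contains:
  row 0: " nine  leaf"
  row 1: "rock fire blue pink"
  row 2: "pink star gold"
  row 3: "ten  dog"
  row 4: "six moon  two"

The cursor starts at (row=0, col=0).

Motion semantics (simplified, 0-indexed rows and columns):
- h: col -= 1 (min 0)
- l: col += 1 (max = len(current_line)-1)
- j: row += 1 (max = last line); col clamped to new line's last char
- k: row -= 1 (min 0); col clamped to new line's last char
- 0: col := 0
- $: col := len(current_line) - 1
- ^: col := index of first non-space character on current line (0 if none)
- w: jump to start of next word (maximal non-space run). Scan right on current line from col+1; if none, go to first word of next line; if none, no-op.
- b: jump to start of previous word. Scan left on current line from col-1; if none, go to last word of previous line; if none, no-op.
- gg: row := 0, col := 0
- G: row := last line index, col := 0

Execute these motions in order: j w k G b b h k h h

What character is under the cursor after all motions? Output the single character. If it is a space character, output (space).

Answer: p

Derivation:
After 1 (j): row=1 col=0 char='r'
After 2 (w): row=1 col=5 char='f'
After 3 (k): row=0 col=5 char='_'
After 4 (G): row=4 col=0 char='s'
After 5 (b): row=3 col=5 char='d'
After 6 (b): row=3 col=0 char='t'
After 7 (h): row=3 col=0 char='t'
After 8 (k): row=2 col=0 char='p'
After 9 (h): row=2 col=0 char='p'
After 10 (h): row=2 col=0 char='p'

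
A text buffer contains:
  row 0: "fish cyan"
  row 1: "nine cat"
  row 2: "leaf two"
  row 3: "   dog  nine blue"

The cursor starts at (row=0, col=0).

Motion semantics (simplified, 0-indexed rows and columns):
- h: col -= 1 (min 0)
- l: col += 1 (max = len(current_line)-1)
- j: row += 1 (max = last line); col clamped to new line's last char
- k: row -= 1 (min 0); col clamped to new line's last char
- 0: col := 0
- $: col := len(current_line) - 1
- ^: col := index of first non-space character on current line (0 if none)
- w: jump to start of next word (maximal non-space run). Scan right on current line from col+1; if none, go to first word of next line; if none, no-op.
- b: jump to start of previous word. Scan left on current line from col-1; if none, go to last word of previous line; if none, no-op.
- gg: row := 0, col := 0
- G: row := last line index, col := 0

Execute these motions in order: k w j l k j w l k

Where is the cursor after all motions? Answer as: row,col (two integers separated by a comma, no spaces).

Answer: 1,1

Derivation:
After 1 (k): row=0 col=0 char='f'
After 2 (w): row=0 col=5 char='c'
After 3 (j): row=1 col=5 char='c'
After 4 (l): row=1 col=6 char='a'
After 5 (k): row=0 col=6 char='y'
After 6 (j): row=1 col=6 char='a'
After 7 (w): row=2 col=0 char='l'
After 8 (l): row=2 col=1 char='e'
After 9 (k): row=1 col=1 char='i'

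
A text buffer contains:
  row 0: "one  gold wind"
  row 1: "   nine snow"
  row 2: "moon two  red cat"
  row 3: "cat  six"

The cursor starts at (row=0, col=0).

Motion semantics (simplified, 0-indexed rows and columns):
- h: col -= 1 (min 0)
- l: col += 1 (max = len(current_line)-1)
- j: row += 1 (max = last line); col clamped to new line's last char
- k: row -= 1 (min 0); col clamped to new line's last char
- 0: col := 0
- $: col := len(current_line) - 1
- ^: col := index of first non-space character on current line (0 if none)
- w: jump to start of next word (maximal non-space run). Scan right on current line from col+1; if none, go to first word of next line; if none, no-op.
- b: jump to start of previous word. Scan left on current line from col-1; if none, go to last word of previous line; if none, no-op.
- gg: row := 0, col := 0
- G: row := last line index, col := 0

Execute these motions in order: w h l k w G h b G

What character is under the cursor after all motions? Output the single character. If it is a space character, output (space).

After 1 (w): row=0 col=5 char='g'
After 2 (h): row=0 col=4 char='_'
After 3 (l): row=0 col=5 char='g'
After 4 (k): row=0 col=5 char='g'
After 5 (w): row=0 col=10 char='w'
After 6 (G): row=3 col=0 char='c'
After 7 (h): row=3 col=0 char='c'
After 8 (b): row=2 col=14 char='c'
After 9 (G): row=3 col=0 char='c'

Answer: c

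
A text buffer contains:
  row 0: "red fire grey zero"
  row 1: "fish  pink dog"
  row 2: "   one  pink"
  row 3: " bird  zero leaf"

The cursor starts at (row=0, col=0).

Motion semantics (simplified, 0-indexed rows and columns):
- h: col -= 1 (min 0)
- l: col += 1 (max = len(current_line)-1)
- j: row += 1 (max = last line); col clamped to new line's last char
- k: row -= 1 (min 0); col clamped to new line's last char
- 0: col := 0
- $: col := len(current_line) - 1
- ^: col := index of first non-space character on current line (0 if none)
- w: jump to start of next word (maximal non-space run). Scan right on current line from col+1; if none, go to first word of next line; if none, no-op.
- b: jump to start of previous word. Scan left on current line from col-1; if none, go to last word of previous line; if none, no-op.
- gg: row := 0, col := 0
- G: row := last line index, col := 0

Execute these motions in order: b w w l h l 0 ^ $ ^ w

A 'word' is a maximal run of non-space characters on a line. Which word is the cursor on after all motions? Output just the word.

After 1 (b): row=0 col=0 char='r'
After 2 (w): row=0 col=4 char='f'
After 3 (w): row=0 col=9 char='g'
After 4 (l): row=0 col=10 char='r'
After 5 (h): row=0 col=9 char='g'
After 6 (l): row=0 col=10 char='r'
After 7 (0): row=0 col=0 char='r'
After 8 (^): row=0 col=0 char='r'
After 9 ($): row=0 col=17 char='o'
After 10 (^): row=0 col=0 char='r'
After 11 (w): row=0 col=4 char='f'

Answer: fire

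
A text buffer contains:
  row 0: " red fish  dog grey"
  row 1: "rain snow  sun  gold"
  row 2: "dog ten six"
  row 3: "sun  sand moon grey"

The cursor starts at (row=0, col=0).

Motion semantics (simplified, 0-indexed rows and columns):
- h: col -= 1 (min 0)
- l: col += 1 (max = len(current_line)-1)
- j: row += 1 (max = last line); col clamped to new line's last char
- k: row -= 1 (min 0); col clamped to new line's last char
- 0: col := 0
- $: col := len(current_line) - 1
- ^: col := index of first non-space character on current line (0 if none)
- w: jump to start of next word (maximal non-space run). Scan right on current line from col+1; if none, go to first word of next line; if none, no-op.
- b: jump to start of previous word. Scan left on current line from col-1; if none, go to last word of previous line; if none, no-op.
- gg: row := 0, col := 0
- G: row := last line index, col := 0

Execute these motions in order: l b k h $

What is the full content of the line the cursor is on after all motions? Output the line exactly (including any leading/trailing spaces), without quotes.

After 1 (l): row=0 col=1 char='r'
After 2 (b): row=0 col=1 char='r'
After 3 (k): row=0 col=1 char='r'
After 4 (h): row=0 col=0 char='_'
After 5 ($): row=0 col=18 char='y'

Answer:  red fish  dog grey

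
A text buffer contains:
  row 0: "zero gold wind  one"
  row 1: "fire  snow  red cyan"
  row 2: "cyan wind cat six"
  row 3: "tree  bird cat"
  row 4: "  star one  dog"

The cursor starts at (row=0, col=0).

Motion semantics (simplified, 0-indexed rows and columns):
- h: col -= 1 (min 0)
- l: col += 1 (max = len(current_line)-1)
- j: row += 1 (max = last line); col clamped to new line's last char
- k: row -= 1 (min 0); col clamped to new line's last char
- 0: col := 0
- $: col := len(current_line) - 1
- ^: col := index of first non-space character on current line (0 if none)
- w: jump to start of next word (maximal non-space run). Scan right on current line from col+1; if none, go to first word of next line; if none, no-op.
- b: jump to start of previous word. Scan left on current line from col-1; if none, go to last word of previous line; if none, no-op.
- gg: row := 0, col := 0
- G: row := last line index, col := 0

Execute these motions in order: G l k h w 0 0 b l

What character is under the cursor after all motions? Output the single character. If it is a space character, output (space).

Answer: i

Derivation:
After 1 (G): row=4 col=0 char='_'
After 2 (l): row=4 col=1 char='_'
After 3 (k): row=3 col=1 char='r'
After 4 (h): row=3 col=0 char='t'
After 5 (w): row=3 col=6 char='b'
After 6 (0): row=3 col=0 char='t'
After 7 (0): row=3 col=0 char='t'
After 8 (b): row=2 col=14 char='s'
After 9 (l): row=2 col=15 char='i'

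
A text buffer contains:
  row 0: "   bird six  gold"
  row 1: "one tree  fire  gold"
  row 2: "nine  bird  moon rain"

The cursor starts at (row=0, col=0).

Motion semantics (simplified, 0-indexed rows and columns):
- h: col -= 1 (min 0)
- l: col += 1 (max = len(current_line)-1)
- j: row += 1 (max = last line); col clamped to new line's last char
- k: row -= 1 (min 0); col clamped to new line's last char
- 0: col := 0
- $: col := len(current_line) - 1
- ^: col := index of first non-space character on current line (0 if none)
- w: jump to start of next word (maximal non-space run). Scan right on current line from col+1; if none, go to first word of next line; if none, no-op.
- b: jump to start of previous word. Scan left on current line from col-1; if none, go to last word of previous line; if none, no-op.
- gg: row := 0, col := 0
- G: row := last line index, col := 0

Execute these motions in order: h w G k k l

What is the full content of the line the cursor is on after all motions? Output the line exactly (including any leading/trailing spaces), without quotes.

After 1 (h): row=0 col=0 char='_'
After 2 (w): row=0 col=3 char='b'
After 3 (G): row=2 col=0 char='n'
After 4 (k): row=1 col=0 char='o'
After 5 (k): row=0 col=0 char='_'
After 6 (l): row=0 col=1 char='_'

Answer:    bird six  gold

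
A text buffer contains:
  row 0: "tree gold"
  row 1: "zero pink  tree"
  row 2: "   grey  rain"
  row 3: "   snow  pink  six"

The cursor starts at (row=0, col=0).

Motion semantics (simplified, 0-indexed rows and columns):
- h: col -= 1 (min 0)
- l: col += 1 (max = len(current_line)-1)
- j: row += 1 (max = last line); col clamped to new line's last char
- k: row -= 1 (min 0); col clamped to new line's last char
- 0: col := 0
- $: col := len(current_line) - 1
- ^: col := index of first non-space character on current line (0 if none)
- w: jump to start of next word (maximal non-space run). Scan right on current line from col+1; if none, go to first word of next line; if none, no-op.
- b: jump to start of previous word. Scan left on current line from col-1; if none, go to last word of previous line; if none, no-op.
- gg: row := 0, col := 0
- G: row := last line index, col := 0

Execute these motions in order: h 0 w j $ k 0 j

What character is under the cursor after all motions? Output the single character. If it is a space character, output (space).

Answer: z

Derivation:
After 1 (h): row=0 col=0 char='t'
After 2 (0): row=0 col=0 char='t'
After 3 (w): row=0 col=5 char='g'
After 4 (j): row=1 col=5 char='p'
After 5 ($): row=1 col=14 char='e'
After 6 (k): row=0 col=8 char='d'
After 7 (0): row=0 col=0 char='t'
After 8 (j): row=1 col=0 char='z'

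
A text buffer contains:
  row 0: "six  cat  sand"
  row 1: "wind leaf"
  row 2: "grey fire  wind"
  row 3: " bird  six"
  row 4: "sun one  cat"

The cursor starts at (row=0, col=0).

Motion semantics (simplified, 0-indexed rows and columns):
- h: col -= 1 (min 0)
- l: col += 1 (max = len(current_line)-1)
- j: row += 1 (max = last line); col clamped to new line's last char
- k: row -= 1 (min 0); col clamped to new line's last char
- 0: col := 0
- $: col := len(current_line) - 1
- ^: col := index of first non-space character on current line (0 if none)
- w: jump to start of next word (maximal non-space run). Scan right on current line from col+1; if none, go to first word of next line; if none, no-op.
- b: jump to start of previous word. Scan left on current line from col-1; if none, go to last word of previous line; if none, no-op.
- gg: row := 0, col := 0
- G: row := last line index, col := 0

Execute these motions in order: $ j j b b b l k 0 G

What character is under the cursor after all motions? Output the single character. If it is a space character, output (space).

Answer: s

Derivation:
After 1 ($): row=0 col=13 char='d'
After 2 (j): row=1 col=8 char='f'
After 3 (j): row=2 col=8 char='e'
After 4 (b): row=2 col=5 char='f'
After 5 (b): row=2 col=0 char='g'
After 6 (b): row=1 col=5 char='l'
After 7 (l): row=1 col=6 char='e'
After 8 (k): row=0 col=6 char='a'
After 9 (0): row=0 col=0 char='s'
After 10 (G): row=4 col=0 char='s'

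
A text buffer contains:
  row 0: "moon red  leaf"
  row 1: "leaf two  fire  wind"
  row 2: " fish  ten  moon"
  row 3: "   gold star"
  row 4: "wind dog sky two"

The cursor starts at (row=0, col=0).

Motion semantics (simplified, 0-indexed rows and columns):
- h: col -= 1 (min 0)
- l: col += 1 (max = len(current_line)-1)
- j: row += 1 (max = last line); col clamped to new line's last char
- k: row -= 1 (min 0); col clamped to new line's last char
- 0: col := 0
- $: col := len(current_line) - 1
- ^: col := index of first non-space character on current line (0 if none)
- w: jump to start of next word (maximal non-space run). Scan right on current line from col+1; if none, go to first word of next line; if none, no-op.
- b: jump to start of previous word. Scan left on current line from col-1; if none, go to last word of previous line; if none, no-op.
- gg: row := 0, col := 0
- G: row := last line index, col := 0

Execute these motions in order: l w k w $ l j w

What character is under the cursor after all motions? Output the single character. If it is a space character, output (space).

Answer: w

Derivation:
After 1 (l): row=0 col=1 char='o'
After 2 (w): row=0 col=5 char='r'
After 3 (k): row=0 col=5 char='r'
After 4 (w): row=0 col=10 char='l'
After 5 ($): row=0 col=13 char='f'
After 6 (l): row=0 col=13 char='f'
After 7 (j): row=1 col=13 char='e'
After 8 (w): row=1 col=16 char='w'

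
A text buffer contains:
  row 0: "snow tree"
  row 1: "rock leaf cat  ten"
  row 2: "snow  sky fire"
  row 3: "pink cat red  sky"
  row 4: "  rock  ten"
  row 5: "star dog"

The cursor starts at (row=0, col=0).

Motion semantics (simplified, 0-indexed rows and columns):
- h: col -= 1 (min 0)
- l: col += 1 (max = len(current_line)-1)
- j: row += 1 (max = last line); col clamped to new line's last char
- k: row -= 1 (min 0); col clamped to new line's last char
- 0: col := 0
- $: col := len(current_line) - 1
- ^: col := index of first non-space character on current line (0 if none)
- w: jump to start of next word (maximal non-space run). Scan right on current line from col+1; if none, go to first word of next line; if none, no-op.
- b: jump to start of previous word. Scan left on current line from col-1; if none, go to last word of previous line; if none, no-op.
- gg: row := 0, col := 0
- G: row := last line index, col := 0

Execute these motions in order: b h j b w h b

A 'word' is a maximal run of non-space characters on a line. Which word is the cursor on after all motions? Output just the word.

Answer: tree

Derivation:
After 1 (b): row=0 col=0 char='s'
After 2 (h): row=0 col=0 char='s'
After 3 (j): row=1 col=0 char='r'
After 4 (b): row=0 col=5 char='t'
After 5 (w): row=1 col=0 char='r'
After 6 (h): row=1 col=0 char='r'
After 7 (b): row=0 col=5 char='t'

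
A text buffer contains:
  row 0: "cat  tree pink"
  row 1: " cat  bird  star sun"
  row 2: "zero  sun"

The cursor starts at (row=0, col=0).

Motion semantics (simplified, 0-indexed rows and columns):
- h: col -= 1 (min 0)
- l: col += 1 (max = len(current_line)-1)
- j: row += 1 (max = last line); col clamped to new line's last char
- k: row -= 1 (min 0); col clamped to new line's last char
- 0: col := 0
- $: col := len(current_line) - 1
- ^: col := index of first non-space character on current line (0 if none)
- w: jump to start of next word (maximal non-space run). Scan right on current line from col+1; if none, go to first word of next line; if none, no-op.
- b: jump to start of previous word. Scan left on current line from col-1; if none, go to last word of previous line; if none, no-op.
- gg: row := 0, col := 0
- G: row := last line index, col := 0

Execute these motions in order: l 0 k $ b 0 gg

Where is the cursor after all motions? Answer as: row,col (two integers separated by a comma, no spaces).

Answer: 0,0

Derivation:
After 1 (l): row=0 col=1 char='a'
After 2 (0): row=0 col=0 char='c'
After 3 (k): row=0 col=0 char='c'
After 4 ($): row=0 col=13 char='k'
After 5 (b): row=0 col=10 char='p'
After 6 (0): row=0 col=0 char='c'
After 7 (gg): row=0 col=0 char='c'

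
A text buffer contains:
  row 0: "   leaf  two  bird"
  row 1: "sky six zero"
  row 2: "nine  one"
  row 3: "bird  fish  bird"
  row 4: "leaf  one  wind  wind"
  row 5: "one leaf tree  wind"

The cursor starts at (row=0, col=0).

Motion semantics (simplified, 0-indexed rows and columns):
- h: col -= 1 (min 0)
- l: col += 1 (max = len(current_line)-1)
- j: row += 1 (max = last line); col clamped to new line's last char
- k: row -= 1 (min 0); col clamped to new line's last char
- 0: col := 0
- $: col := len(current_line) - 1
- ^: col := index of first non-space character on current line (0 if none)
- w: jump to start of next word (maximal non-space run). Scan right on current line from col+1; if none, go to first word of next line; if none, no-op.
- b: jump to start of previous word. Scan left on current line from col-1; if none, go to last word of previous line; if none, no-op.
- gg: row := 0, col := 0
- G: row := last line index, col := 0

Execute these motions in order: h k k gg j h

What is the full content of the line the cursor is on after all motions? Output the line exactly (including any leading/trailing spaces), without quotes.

Answer: sky six zero

Derivation:
After 1 (h): row=0 col=0 char='_'
After 2 (k): row=0 col=0 char='_'
After 3 (k): row=0 col=0 char='_'
After 4 (gg): row=0 col=0 char='_'
After 5 (j): row=1 col=0 char='s'
After 6 (h): row=1 col=0 char='s'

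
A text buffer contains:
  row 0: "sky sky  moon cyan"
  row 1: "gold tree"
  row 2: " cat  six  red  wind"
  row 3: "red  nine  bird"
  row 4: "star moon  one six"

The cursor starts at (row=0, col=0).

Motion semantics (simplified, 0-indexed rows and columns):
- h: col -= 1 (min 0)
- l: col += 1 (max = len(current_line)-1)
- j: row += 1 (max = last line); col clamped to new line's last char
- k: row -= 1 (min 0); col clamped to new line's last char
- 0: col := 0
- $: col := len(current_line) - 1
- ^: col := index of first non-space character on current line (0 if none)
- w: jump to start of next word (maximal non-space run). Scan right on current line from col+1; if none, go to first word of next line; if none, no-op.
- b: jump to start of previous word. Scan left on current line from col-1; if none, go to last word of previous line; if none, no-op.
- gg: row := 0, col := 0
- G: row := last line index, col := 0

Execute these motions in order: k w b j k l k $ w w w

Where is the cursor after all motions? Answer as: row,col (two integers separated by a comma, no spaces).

After 1 (k): row=0 col=0 char='s'
After 2 (w): row=0 col=4 char='s'
After 3 (b): row=0 col=0 char='s'
After 4 (j): row=1 col=0 char='g'
After 5 (k): row=0 col=0 char='s'
After 6 (l): row=0 col=1 char='k'
After 7 (k): row=0 col=1 char='k'
After 8 ($): row=0 col=17 char='n'
After 9 (w): row=1 col=0 char='g'
After 10 (w): row=1 col=5 char='t'
After 11 (w): row=2 col=1 char='c'

Answer: 2,1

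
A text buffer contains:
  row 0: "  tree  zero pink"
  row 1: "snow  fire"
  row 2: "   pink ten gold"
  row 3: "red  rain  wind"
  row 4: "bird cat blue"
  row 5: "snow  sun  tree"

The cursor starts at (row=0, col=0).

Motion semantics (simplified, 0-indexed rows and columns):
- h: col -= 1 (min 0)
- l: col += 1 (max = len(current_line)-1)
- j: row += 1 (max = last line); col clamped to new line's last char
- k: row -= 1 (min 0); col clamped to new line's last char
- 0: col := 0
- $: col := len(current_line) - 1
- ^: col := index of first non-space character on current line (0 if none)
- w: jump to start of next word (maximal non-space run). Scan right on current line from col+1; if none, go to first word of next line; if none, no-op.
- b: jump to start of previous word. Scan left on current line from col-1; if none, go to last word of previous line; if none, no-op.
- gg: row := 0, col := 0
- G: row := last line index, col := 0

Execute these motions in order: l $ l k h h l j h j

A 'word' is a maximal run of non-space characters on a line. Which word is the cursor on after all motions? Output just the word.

Answer: ten

Derivation:
After 1 (l): row=0 col=1 char='_'
After 2 ($): row=0 col=16 char='k'
After 3 (l): row=0 col=16 char='k'
After 4 (k): row=0 col=16 char='k'
After 5 (h): row=0 col=15 char='n'
After 6 (h): row=0 col=14 char='i'
After 7 (l): row=0 col=15 char='n'
After 8 (j): row=1 col=9 char='e'
After 9 (h): row=1 col=8 char='r'
After 10 (j): row=2 col=8 char='t'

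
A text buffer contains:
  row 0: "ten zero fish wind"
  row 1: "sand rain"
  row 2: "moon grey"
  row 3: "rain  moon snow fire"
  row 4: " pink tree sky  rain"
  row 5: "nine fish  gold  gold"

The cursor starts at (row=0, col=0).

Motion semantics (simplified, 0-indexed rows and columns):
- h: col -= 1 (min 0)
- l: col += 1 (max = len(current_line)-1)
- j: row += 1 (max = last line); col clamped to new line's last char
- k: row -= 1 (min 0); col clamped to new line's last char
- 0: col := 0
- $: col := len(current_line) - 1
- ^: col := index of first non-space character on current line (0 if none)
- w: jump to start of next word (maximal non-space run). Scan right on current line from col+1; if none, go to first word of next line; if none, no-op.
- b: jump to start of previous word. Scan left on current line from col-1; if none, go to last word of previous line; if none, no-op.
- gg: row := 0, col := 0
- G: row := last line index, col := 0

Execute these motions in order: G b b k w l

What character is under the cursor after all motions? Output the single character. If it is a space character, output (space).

After 1 (G): row=5 col=0 char='n'
After 2 (b): row=4 col=16 char='r'
After 3 (b): row=4 col=11 char='s'
After 4 (k): row=3 col=11 char='s'
After 5 (w): row=3 col=16 char='f'
After 6 (l): row=3 col=17 char='i'

Answer: i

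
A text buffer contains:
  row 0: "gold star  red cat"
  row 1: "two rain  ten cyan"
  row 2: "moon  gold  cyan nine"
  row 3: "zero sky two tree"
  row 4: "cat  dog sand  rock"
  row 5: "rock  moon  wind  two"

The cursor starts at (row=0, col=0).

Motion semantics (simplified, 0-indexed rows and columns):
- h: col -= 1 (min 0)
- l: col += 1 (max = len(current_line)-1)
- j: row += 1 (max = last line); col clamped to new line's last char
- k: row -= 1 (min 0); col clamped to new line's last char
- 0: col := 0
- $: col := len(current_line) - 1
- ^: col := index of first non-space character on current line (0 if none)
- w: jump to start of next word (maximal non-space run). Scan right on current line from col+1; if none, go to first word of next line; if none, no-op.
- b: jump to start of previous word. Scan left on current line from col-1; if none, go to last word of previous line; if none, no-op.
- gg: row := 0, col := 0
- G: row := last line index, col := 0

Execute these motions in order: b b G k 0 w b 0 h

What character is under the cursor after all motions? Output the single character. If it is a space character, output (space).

After 1 (b): row=0 col=0 char='g'
After 2 (b): row=0 col=0 char='g'
After 3 (G): row=5 col=0 char='r'
After 4 (k): row=4 col=0 char='c'
After 5 (0): row=4 col=0 char='c'
After 6 (w): row=4 col=5 char='d'
After 7 (b): row=4 col=0 char='c'
After 8 (0): row=4 col=0 char='c'
After 9 (h): row=4 col=0 char='c'

Answer: c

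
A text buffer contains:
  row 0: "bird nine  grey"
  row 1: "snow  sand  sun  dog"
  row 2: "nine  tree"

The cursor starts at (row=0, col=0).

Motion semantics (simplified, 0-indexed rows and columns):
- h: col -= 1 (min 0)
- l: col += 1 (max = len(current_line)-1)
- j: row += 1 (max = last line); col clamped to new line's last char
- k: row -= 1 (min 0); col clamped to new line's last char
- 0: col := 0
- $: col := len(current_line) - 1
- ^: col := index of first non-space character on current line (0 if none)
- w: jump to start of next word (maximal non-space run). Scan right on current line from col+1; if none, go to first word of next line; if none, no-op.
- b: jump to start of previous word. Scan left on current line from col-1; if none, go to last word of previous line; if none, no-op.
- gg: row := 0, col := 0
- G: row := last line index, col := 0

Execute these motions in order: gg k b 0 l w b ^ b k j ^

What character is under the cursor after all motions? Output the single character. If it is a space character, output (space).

After 1 (gg): row=0 col=0 char='b'
After 2 (k): row=0 col=0 char='b'
After 3 (b): row=0 col=0 char='b'
After 4 (0): row=0 col=0 char='b'
After 5 (l): row=0 col=1 char='i'
After 6 (w): row=0 col=5 char='n'
After 7 (b): row=0 col=0 char='b'
After 8 (^): row=0 col=0 char='b'
After 9 (b): row=0 col=0 char='b'
After 10 (k): row=0 col=0 char='b'
After 11 (j): row=1 col=0 char='s'
After 12 (^): row=1 col=0 char='s'

Answer: s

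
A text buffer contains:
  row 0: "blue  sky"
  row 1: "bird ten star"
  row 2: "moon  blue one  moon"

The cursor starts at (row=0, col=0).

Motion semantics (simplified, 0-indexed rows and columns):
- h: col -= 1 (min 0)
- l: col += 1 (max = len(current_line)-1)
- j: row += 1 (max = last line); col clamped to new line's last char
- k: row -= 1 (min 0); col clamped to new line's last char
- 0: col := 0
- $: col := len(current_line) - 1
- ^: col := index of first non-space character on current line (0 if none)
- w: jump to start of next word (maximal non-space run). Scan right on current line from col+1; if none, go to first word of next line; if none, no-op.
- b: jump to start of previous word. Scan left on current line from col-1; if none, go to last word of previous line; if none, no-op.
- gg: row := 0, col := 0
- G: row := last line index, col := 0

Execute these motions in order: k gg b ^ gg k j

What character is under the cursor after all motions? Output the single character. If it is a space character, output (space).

Answer: b

Derivation:
After 1 (k): row=0 col=0 char='b'
After 2 (gg): row=0 col=0 char='b'
After 3 (b): row=0 col=0 char='b'
After 4 (^): row=0 col=0 char='b'
After 5 (gg): row=0 col=0 char='b'
After 6 (k): row=0 col=0 char='b'
After 7 (j): row=1 col=0 char='b'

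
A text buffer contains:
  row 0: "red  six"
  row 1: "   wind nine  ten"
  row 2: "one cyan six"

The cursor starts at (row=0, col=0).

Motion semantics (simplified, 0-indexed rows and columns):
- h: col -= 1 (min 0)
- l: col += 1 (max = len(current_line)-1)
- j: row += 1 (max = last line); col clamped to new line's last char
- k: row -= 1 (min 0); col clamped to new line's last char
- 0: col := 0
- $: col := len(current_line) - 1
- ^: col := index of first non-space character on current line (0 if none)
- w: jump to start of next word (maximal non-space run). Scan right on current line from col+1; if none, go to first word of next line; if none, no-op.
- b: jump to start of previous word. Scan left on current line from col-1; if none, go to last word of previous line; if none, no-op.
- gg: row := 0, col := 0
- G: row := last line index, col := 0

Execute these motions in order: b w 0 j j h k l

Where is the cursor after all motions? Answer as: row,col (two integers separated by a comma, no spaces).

After 1 (b): row=0 col=0 char='r'
After 2 (w): row=0 col=5 char='s'
After 3 (0): row=0 col=0 char='r'
After 4 (j): row=1 col=0 char='_'
After 5 (j): row=2 col=0 char='o'
After 6 (h): row=2 col=0 char='o'
After 7 (k): row=1 col=0 char='_'
After 8 (l): row=1 col=1 char='_'

Answer: 1,1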